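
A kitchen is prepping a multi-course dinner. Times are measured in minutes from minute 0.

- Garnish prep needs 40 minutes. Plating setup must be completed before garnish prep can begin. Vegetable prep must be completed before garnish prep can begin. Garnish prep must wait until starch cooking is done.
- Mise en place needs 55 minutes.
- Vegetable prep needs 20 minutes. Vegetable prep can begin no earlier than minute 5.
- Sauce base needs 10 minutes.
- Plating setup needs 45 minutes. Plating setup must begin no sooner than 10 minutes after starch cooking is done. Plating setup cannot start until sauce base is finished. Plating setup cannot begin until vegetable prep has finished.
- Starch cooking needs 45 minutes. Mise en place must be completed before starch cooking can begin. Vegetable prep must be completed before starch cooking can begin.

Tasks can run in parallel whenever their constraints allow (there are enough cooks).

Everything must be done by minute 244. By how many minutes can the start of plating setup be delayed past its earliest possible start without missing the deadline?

Vegetable prep waits on its own release at minute 5, so it starts at minute 5 and finishes at 5 + 20 = minute 25.
Sauce base can start immediately at minute 0; it finishes at minute 10.
Mise en place can start immediately at minute 0; it finishes at minute 55.
Starch cooking needs all of mise en place (finishes minute 55); vegetable prep (finishes minute 25). That puts its earliest start at minute 55; it finishes at 55 + 45 = minute 100.
Plating setup needs all of starch cooking (finishes minute 100, plus 10-minute gap → minute 110); sauce base (finishes minute 10); vegetable prep (finishes minute 25). That puts its earliest start at minute 110; it finishes at 110 + 45 = minute 155.

Working backward from the deadline:
Nothing follows garnish prep; the deadline of minute 244 is its only limit. It must start by 244 − 40 = minute 204.
Plating setup must finish before garnish prep (must start by minute 204). With a 45-minute duration, plating setup must start by 204 − 45 = minute 159.
So plating setup can start as early as minute 110 and as late as minute 159, giving 159 − 110 = 49 minutes of slack.

49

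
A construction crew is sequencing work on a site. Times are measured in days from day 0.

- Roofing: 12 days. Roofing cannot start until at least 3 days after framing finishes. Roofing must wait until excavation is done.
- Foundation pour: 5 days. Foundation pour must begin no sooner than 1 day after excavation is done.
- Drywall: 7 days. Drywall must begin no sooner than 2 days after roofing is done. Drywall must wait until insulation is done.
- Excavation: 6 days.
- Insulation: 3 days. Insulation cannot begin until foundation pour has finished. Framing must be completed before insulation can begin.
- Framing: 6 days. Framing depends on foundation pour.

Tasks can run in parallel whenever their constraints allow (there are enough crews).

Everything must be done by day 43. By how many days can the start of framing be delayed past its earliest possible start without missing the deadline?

Excavation has no prerequisites, so it starts at day 0 and finishes at day 6.
After excavation (finishes day 6, plus 1-day gap → day 7), foundation pour can start at day 7 and finishes at day 12.
Framing cannot begin until foundation pour (finishes day 12). It runs from day 12 to 12 + 6 = day 18.

Working backward from the deadline:
Nothing follows drywall; the deadline of day 43 is its only limit. It must start by 43 − 7 = day 36.
Since drywall (must start by day 36, minus 2-day gap → day 34) depends on it, roofing must finish by day 34. Backing off its 12-day duration gives a latest start of day 22.
Insulation feeds into drywall (must start by day 36); so insulation must finish by day 36 and therefore start by day 33.
Framing must finish in time for roofing (must start by day 22, minus 3-day gap → day 19); insulation (must start by day 33). The tightest is day 19, so framing must start by 19 − 6 = day 13.
So framing can start as early as day 12 and as late as day 13, giving 13 − 12 = 1 day of slack.

1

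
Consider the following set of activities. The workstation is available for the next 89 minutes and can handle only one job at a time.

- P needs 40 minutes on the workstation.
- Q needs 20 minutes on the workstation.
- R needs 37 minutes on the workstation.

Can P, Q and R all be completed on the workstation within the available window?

No

Running back to back, the jobs need 40 + 20 + 37 = 97 minutes on the workstation.
Since 97 > 89, they cannot all fit.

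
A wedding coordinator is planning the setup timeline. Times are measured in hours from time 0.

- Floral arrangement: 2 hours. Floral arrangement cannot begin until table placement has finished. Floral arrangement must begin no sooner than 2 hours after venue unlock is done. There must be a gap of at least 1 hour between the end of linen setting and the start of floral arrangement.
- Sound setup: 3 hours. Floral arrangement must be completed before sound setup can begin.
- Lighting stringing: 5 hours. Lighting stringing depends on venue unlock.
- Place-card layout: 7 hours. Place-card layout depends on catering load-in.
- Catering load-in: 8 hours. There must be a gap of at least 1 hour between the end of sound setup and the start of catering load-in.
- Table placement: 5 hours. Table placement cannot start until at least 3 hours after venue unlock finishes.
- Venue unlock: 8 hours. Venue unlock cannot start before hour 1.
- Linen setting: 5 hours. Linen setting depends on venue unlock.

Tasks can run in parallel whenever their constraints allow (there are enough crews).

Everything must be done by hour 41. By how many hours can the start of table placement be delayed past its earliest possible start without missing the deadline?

Venue unlock cannot begin until its own release at hour 1. It runs from hour 1 to 1 + 8 = hour 9.
Table placement cannot begin until venue unlock (finishes hour 9, plus 3-hour gap → hour 12). It runs from hour 12 to 12 + 5 = hour 17.

Working backward from the deadline:
Nothing follows place-card layout; the deadline of hour 41 is its only limit. It must start by 41 − 7 = hour 34.
Catering load-in has to be done before place-card layout (must start by hour 34). That means finishing by hour 34, i.e. starting by 34 − 8 = hour 26.
Since catering load-in (must start by hour 26, minus 1-hour gap → hour 25) depends on it, sound setup must finish by hour 25. Backing off its 3-hour duration gives a latest start of hour 22.
Since sound setup (must start by hour 22) depends on it, floral arrangement must finish by hour 22. Backing off its 2-hour duration gives a latest start of hour 20.
Table placement must finish before floral arrangement (must start by hour 20). With a 5-hour duration, table placement must start by 20 − 5 = hour 15.
So table placement can start as early as hour 12 and as late as hour 15, giving 15 − 12 = 3 hours of slack.

3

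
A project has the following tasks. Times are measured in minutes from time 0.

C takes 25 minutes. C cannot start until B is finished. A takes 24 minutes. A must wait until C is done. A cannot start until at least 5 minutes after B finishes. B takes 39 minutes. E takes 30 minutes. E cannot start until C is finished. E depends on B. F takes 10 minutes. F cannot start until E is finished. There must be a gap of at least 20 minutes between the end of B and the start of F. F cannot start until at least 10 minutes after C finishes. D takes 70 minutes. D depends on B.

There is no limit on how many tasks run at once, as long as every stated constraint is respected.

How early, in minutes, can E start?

64

Nothing blocks B, so it runs from minute 0 to minute 39.
After B (finishes minute 39), C can start at minute 39 and finishes at minute 64.
E waits on C (finishes minute 64); B (finishes minute 39). The latest of these is minute 64, which is the earliest E can start.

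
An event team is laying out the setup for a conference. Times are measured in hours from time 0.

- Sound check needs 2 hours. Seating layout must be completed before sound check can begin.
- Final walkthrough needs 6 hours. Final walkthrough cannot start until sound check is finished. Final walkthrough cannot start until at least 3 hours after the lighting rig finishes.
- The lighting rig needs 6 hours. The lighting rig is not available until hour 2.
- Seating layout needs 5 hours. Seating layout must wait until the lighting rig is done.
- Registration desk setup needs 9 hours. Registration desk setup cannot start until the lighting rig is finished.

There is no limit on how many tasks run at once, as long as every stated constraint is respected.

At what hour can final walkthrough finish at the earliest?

21

After its own release at hour 2, the lighting rig can start at hour 2 and finishes at hour 8.
After the lighting rig (finishes hour 8), seating layout can start at hour 8 and finishes at hour 13.
Sound check cannot begin until seating layout (finishes hour 13). It runs from hour 13 to 13 + 2 = hour 15.
For final walkthrough: sound check (finishes hour 15); the lighting rig (finishes hour 8, plus 3-hour gap → hour 11). Taking the maximum gives a start of hour 15, and it finishes at 15 + 6 = hour 21.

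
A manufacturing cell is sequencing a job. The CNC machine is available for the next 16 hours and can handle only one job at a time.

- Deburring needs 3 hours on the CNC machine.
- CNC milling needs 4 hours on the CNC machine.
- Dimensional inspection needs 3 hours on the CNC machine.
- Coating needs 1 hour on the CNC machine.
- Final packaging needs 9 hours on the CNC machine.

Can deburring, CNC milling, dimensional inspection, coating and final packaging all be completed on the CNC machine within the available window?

Running back to back, the jobs need 3 + 4 + 3 + 1 + 9 = 20 hours on the CNC machine.
Since 20 > 16, they cannot all fit.

No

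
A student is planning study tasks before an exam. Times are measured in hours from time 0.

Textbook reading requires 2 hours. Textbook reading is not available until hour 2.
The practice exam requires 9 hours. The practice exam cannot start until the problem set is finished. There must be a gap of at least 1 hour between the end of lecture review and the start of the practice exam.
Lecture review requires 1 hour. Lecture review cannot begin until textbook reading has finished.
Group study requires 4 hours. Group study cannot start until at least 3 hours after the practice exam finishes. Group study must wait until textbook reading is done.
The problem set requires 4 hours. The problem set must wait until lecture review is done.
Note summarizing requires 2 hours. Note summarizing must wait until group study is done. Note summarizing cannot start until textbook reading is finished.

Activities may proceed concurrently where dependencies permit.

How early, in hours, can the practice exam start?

9

Textbook reading waits on its own release at hour 2, so it starts at hour 2 and finishes at 2 + 2 = hour 4.
After textbook reading (finishes hour 4), lecture review can start at hour 4 and finishes at hour 5.
The problem set waits on lecture review (finishes hour 5), so it starts at hour 5 and finishes at 5 + 4 = hour 9.
The practice exam waits on the problem set (finishes hour 9); lecture review (finishes hour 5, plus 1-hour gap → hour 6). The latest of these is hour 9, which is the earliest the practice exam can start.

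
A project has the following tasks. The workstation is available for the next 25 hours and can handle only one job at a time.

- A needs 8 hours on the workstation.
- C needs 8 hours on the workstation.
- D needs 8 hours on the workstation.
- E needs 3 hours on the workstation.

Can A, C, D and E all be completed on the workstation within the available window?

Running back to back, the jobs need 8 + 8 + 8 + 3 = 27 hours on the workstation.
Since 27 > 25, they cannot all fit.

No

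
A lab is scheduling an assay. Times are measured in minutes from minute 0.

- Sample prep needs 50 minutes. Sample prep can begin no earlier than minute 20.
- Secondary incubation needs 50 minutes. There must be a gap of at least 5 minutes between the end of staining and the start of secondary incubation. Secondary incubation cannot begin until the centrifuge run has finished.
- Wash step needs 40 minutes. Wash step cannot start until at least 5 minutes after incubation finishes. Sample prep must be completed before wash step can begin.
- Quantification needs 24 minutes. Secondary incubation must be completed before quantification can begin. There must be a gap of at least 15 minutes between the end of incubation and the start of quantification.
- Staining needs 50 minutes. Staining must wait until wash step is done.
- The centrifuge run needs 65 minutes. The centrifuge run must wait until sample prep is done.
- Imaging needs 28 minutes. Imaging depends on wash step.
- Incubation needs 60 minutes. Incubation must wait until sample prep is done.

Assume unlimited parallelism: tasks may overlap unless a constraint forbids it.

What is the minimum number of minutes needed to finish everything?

Sample prep waits on its own release at minute 20, so it starts at minute 20 and finishes at 20 + 50 = minute 70.
After sample prep (finishes minute 70), the centrifuge run can start at minute 70 and finishes at minute 135.
Incubation waits on sample prep (finishes minute 70), so it starts at minute 70 and finishes at 70 + 60 = minute 130.
Wash step needs all of incubation (finishes minute 130, plus 5-minute gap → minute 135); sample prep (finishes minute 70). That puts its earliest start at minute 135; it finishes at 135 + 40 = minute 175.
Imaging waits on wash step (finishes minute 175), so it starts at minute 175 and finishes at 175 + 28 = minute 203.
Staining waits on wash step (finishes minute 175), so it starts at minute 175 and finishes at 175 + 50 = minute 225.
For secondary incubation: staining (finishes minute 225, plus 5-minute gap → minute 230); the centrifuge run (finishes minute 135). Taking the maximum gives a start of minute 230, and it finishes at 230 + 50 = minute 280.
Quantification cannot start until secondary incubation (finishes minute 280); incubation (finishes minute 130, plus 15-minute gap → minute 145). The controlling bound is minute 280, so quantification finishes at 280 + 24 = minute 304.
All tasks are finished once the last one completes. Finish times: Sample prep at 70, Incubation at 130, The centrifuge run at 135, Wash step at 175, Staining at 225, Secondary incubation at 280, Imaging at 203, Quantification at 304. The latest is minute 304.

304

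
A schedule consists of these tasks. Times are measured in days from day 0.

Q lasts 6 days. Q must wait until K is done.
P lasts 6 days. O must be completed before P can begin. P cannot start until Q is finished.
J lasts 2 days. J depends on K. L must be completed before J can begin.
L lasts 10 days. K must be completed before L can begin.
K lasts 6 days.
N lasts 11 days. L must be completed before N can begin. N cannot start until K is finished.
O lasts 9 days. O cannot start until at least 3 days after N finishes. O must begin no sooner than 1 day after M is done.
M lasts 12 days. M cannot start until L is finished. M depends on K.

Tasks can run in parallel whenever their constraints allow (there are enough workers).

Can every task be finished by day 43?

K has no prerequisites, so it starts at day 0 and finishes at day 6.
After K (finishes day 6), Q can start at day 6 and finishes at day 12.
L waits on K (finishes day 6), so it starts at day 6 and finishes at 6 + 10 = day 16.
For N: L (finishes day 16); K (finishes day 6). Taking the maximum gives a start of day 16, and it finishes at 16 + 11 = day 27.
M has to wait for L (finishes day 16); K (finishes day 6). The latest of these is day 16, so M runs day 16 to 16 + 12 = day 28.
O has to wait for N (finishes day 27, plus 3-day gap → day 30); M (finishes day 28, plus 1-day gap → day 29). The latest of these is day 30, so O runs day 30 to 30 + 9 = day 39.
For P: O (finishes day 39); Q (finishes day 12). Taking the maximum gives a start of day 39, and it finishes at 39 + 6 = day 45.
J needs all of K (finishes day 6); L (finishes day 16). That puts its earliest start at day 16; it finishes at 16 + 2 = day 18.
The earliest everything can be done is day 45, which is after the deadline of 43, so it is not possible.

No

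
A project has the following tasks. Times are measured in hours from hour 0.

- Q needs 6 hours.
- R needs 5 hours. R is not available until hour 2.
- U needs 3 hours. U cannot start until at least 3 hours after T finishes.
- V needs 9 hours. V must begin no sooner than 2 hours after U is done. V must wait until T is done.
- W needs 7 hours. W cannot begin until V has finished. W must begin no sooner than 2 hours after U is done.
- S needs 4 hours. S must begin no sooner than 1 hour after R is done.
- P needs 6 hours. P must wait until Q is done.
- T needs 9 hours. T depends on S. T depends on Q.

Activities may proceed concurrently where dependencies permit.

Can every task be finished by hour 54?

Yes

R cannot begin until its own release at hour 2. It runs from hour 2 to 2 + 5 = hour 7.
S cannot begin until R (finishes hour 7, plus 1-hour gap → hour 8). It runs from hour 8 to 8 + 4 = hour 12.
Q can start immediately at hour 0; it finishes at hour 6.
For T: S (finishes hour 12); Q (finishes hour 6). Taking the maximum gives a start of hour 12, and it finishes at 12 + 9 = hour 21.
After T (finishes hour 21, plus 3-hour gap → hour 24), U can start at hour 24 and finishes at hour 27.
For V: U (finishes hour 27, plus 2-hour gap → hour 29); T (finishes hour 21). Taking the maximum gives a start of hour 29, and it finishes at 29 + 9 = hour 38.
W has to wait for V (finishes hour 38); U (finishes hour 27, plus 2-hour gap → hour 29). The latest of these is hour 38, so W runs hour 38 to 38 + 7 = hour 45.
P cannot begin until Q (finishes hour 6). It runs from hour 6 to 6 + 6 = hour 12.
Every task is finished by hour 45, which is no later than the deadline of 54, so the schedule is feasible.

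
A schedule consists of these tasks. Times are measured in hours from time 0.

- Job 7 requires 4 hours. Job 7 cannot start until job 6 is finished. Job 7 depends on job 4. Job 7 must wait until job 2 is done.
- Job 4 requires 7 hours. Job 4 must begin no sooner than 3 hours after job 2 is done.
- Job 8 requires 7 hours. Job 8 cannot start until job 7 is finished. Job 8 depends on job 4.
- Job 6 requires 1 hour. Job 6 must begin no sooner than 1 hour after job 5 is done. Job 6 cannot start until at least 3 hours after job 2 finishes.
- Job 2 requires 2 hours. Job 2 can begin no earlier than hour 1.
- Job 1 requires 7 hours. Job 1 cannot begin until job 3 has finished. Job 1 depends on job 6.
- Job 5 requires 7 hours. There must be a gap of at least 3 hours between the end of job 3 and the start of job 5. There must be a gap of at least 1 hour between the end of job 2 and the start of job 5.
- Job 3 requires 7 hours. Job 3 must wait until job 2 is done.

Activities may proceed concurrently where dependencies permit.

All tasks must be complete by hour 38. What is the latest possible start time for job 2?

Job 1 has no dependents, so it just needs to finish by hour 38. Starting by 38 − 7 = hour 31 achieves that.
Job 8 must finish by hour 38; it takes 7 hours, so it must start by 38 − 7 = hour 31.
Since job 8 (must start by hour 31) depends on it, job 7 must finish by hour 31. Backing off its 4-hour duration gives a latest start of hour 27.
Job 6 feeds job 1 (must start by hour 31); job 7 (must start by hour 27). Taking the minimum, job 6 must finish by hour 27 and start by 27 − 1 = hour 26.
Job 5 has to be done before job 6 (must start by hour 26, minus 1-hour gap → hour 25). That means finishing by hour 25, i.e. starting by 25 − 7 = hour 18.
For job 3: job 1 (must start by hour 31); job 5 (must start by hour 18, minus 3-hour gap → hour 15). The most restrictive is hour 15; with a 7-hour duration, job 3 must start by hour 8.
Job 4 feeds job 7 (must start by hour 27); job 8 (must start by hour 31). Taking the minimum, job 4 must finish by hour 27 and start by 27 − 7 = hour 20.
Job 2 feeds job 3 (must start by hour 8); job 4 (must start by hour 20, minus 3-hour gap → hour 17); job 5 (must start by hour 18, minus 1-hour gap → hour 17); job 6 (must start by hour 26, minus 3-hour gap → hour 23); job 7 (must start by hour 27). Taking the minimum, job 2 must finish by hour 8 and start by 8 − 2 = hour 6.

6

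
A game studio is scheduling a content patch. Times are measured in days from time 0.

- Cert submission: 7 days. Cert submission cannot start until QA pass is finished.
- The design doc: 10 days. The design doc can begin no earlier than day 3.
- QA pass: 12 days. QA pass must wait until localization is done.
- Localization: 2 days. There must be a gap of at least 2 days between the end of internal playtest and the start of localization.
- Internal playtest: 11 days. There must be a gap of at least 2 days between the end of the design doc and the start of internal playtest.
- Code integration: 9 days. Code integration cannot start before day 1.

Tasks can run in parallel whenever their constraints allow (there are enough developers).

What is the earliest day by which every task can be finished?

After its own release at day 1, code integration can start at day 1 and finishes at day 10.
The design doc cannot begin until its own release at day 3. It runs from day 3 to 3 + 10 = day 13.
Internal playtest waits on the design doc (finishes day 13, plus 2-day gap → day 15), so it starts at day 15 and finishes at 15 + 11 = day 26.
After internal playtest (finishes day 26, plus 2-day gap → day 28), localization can start at day 28 and finishes at day 30.
After localization (finishes day 30), QA pass can start at day 30 and finishes at day 42.
Cert submission cannot begin until QA pass (finishes day 42). It runs from day 42 to 42 + 7 = day 49.
All tasks are finished once the last one completes. Finish times: The design doc at 13, Code integration at 10, Internal playtest at 26, Localization at 30, QA pass at 42, Cert submission at 49. The latest is day 49.

49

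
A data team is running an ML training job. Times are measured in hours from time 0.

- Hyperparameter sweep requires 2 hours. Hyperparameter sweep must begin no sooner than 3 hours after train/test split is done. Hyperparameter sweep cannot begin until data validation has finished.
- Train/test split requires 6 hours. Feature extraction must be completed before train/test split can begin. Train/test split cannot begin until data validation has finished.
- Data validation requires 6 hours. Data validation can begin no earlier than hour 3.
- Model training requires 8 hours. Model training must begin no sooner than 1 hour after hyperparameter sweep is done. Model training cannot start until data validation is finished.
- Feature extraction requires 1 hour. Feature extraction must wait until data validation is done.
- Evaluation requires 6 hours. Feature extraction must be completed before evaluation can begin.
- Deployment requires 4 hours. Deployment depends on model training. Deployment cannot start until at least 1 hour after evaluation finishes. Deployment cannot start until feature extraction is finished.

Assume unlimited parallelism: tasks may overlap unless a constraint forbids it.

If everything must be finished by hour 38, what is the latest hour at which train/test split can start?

To finish by hour 38, deployment (duration 4) must start no later than hour 34.
Model training has to be done before deployment (must start by hour 34). That means finishing by hour 34, i.e. starting by 34 − 8 = hour 26.
Hyperparameter sweep has to be done before model training (must start by hour 26, minus 1-hour gap → hour 25). That means finishing by hour 25, i.e. starting by 25 − 2 = hour 23.
Since hyperparameter sweep (must start by hour 23, minus 3-hour gap → hour 20) depends on it, train/test split must finish by hour 20. Backing off its 6-hour duration gives a latest start of hour 14.

14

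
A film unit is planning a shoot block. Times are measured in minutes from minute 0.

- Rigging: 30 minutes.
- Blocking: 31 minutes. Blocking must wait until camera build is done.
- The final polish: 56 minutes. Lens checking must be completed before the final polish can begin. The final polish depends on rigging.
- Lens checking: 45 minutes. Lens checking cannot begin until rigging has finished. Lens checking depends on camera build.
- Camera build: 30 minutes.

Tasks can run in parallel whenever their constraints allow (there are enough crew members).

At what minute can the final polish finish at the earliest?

131

Camera build can start immediately at minute 0; it finishes at minute 30.
Rigging has no prerequisites, so it starts at minute 0 and finishes at minute 30.
Lens checking has to wait for rigging (finishes minute 30); camera build (finishes minute 30). The latest of these is minute 30, so lens checking runs minute 30 to 30 + 45 = minute 75.
The final polish has to wait for lens checking (finishes minute 75); rigging (finishes minute 30). The latest of these is minute 75, so the final polish runs minute 75 to 75 + 56 = minute 131.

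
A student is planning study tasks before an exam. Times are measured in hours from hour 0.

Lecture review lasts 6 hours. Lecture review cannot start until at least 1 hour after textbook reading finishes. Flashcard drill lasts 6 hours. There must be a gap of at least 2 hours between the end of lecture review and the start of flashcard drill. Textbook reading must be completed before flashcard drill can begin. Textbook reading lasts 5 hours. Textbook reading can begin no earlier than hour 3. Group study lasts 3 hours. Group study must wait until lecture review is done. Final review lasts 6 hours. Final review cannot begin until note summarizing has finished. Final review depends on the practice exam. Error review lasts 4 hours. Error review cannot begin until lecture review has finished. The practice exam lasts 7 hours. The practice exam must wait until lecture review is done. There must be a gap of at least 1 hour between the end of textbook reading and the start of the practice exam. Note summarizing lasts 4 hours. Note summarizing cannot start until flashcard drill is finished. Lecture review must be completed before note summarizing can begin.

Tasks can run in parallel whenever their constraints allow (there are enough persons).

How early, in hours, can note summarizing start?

23

Textbook reading waits on its own release at hour 3, so it starts at hour 3 and finishes at 3 + 5 = hour 8.
Lecture review cannot begin until textbook reading (finishes hour 8, plus 1-hour gap → hour 9). It runs from hour 9 to 9 + 6 = hour 15.
Flashcard drill has to wait for lecture review (finishes hour 15, plus 2-hour gap → hour 17); textbook reading (finishes hour 8). The latest of these is hour 17, so flashcard drill runs hour 17 to 17 + 6 = hour 23.
Note summarizing waits on flashcard drill (finishes hour 23); lecture review (finishes hour 15). The latest of these is hour 23, which is the earliest note summarizing can start.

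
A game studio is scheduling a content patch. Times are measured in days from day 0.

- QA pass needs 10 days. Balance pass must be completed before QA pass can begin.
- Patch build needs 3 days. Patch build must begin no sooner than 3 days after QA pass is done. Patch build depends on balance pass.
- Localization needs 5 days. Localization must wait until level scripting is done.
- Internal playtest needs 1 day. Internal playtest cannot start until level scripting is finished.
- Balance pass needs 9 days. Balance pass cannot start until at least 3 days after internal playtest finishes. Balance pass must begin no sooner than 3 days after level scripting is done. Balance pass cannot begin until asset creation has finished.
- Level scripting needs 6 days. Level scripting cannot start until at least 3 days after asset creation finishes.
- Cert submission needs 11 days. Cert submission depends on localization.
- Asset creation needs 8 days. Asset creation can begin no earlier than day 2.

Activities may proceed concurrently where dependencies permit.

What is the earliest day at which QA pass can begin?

32

After its own release at day 2, asset creation can start at day 2 and finishes at day 10.
Level scripting waits on asset creation (finishes day 10, plus 3-day gap → day 13), so it starts at day 13 and finishes at 13 + 6 = day 19.
Internal playtest waits on level scripting (finishes day 19), so it starts at day 19 and finishes at 19 + 1 = day 20.
Balance pass has to wait for internal playtest (finishes day 20, plus 3-day gap → day 23); level scripting (finishes day 19, plus 3-day gap → day 22); asset creation (finishes day 10). The latest of these is day 23, so balance pass runs day 23 to 23 + 9 = day 32.
QA pass waits on balance pass (finishes day 32), so the earliest it can start is day 32.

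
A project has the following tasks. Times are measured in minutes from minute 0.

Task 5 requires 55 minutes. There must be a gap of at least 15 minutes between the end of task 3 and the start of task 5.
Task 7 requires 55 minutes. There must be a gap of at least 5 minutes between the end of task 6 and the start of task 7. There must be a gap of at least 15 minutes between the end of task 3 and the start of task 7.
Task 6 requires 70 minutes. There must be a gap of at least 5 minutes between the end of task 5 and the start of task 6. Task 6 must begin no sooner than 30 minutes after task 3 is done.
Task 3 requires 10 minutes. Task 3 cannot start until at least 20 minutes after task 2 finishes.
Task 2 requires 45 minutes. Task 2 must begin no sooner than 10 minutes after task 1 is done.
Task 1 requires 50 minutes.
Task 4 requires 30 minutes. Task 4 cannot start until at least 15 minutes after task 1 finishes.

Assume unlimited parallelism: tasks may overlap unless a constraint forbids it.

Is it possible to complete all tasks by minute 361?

Nothing blocks task 1, so it runs from minute 0 to minute 50.
Task 4 waits on task 1 (finishes minute 50, plus 15-minute gap → minute 65), so it starts at minute 65 and finishes at 65 + 30 = minute 95.
Task 2 cannot begin until task 1 (finishes minute 50, plus 10-minute gap → minute 60). It runs from minute 60 to 60 + 45 = minute 105.
Task 3 waits on task 2 (finishes minute 105, plus 20-minute gap → minute 125), so it starts at minute 125 and finishes at 125 + 10 = minute 135.
Task 5 cannot begin until task 3 (finishes minute 135, plus 15-minute gap → minute 150). It runs from minute 150 to 150 + 55 = minute 205.
Task 6 cannot start until task 5 (finishes minute 205, plus 5-minute gap → minute 210); task 3 (finishes minute 135, plus 30-minute gap → minute 165). The controlling bound is minute 210, so task 6 finishes at 210 + 70 = minute 280.
Task 7 needs all of task 6 (finishes minute 280, plus 5-minute gap → minute 285); task 3 (finishes minute 135, plus 15-minute gap → minute 150). That puts its earliest start at minute 285; it finishes at 285 + 55 = minute 340.
Every task is finished by minute 340, which is no later than the deadline of 361, so the schedule is feasible.

Yes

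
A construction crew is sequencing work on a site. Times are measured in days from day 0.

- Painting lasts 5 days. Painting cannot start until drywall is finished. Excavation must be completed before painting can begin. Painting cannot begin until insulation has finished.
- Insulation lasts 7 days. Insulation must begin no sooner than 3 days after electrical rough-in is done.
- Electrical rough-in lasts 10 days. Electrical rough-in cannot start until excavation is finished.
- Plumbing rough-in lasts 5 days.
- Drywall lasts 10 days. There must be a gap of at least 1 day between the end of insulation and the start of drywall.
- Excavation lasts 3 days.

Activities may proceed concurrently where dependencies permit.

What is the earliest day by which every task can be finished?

39

Plumbing rough-in can start immediately at day 0; it finishes at day 5.
Excavation has no prerequisites, so it starts at day 0 and finishes at day 3.
After excavation (finishes day 3), electrical rough-in can start at day 3 and finishes at day 13.
After electrical rough-in (finishes day 13, plus 3-day gap → day 16), insulation can start at day 16 and finishes at day 23.
After insulation (finishes day 23, plus 1-day gap → day 24), drywall can start at day 24 and finishes at day 34.
For painting: drywall (finishes day 34); excavation (finishes day 3); insulation (finishes day 23). Taking the maximum gives a start of day 34, and it finishes at 34 + 5 = day 39.
All tasks are finished once the last one completes. Finish times: Excavation at 3, Plumbing rough-in at 5, Electrical rough-in at 13, Insulation at 23, Drywall at 34, Painting at 39. The latest is day 39.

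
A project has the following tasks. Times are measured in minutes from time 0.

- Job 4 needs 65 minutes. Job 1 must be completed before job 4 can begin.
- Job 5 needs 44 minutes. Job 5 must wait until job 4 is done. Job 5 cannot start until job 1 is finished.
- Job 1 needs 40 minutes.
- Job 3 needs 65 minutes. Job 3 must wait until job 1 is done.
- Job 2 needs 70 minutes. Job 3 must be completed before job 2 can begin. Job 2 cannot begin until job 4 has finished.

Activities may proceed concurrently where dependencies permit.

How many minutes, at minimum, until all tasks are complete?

175

Nothing blocks job 1, so it runs from minute 0 to minute 40.
Job 4 waits on job 1 (finishes minute 40), so it starts at minute 40 and finishes at 40 + 65 = minute 105.
For job 5: job 4 (finishes minute 105); job 1 (finishes minute 40). Taking the maximum gives a start of minute 105, and it finishes at 105 + 44 = minute 149.
After job 1 (finishes minute 40), job 3 can start at minute 40 and finishes at minute 105.
Job 2 has to wait for job 3 (finishes minute 105); job 4 (finishes minute 105). The latest of these is minute 105, so job 2 runs minute 105 to 105 + 70 = minute 175.
All tasks are finished once the last one completes. Finish times: Job 1 at 40, Job 2 at 175, Job 3 at 105, Job 4 at 105, Job 5 at 149. The latest is minute 175.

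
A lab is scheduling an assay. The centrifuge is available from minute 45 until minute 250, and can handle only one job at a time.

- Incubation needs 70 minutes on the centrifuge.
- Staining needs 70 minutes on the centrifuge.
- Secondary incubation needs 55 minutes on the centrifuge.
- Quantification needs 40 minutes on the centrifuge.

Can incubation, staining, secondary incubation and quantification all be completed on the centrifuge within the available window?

The centrifuge window is 250 − 45 = 205 minutes.
Running back to back, the jobs need 70 + 70 + 55 + 40 = 235 minutes on the centrifuge.
Since 235 > 205, they cannot all fit.

No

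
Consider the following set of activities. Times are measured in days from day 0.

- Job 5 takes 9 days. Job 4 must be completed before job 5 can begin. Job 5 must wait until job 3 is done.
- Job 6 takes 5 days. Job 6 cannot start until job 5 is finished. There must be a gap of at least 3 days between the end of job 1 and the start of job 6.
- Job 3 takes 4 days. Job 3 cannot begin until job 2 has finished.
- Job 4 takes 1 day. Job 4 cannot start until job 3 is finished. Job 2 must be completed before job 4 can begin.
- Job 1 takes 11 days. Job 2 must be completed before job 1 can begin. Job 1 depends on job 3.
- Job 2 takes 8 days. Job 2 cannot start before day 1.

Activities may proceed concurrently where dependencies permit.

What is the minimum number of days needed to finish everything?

32

Job 2 waits on its own release at day 1, so it starts at day 1 and finishes at 1 + 8 = day 9.
Job 3 waits on job 2 (finishes day 9), so it starts at day 9 and finishes at 9 + 4 = day 13.
Job 4 has to wait for job 3 (finishes day 13); job 2 (finishes day 9). The latest of these is day 13, so job 4 runs day 13 to 13 + 1 = day 14.
Job 5 needs all of job 4 (finishes day 14); job 3 (finishes day 13). That puts its earliest start at day 14; it finishes at 14 + 9 = day 23.
Job 1 needs all of job 2 (finishes day 9); job 3 (finishes day 13). That puts its earliest start at day 13; it finishes at 13 + 11 = day 24.
For job 6: job 5 (finishes day 23); job 1 (finishes day 24, plus 3-day gap → day 27). Taking the maximum gives a start of day 27, and it finishes at 27 + 5 = day 32.
All tasks are finished once the last one completes. Finish times: Job 1 at 24, Job 2 at 9, Job 3 at 13, Job 4 at 14, Job 5 at 23, Job 6 at 32. The latest is day 32.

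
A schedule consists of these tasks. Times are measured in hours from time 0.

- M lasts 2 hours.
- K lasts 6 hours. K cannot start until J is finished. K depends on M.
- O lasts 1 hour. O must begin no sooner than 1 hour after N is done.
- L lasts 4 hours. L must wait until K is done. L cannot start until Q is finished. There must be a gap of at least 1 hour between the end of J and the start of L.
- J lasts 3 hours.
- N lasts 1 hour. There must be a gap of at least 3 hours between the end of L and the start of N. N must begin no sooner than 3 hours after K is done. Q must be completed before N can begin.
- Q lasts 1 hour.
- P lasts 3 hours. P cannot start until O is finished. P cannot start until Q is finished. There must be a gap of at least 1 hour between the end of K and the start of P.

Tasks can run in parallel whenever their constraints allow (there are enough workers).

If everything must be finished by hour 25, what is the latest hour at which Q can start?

P must finish by hour 25; it takes 3 hours, so it must start by 25 − 3 = hour 22.
O feeds into P (must start by hour 22); so O must finish by hour 22 and therefore start by hour 21.
N has to be done before O (must start by hour 21, minus 1-hour gap → hour 20). That means finishing by hour 20, i.e. starting by 20 − 1 = hour 19.
L feeds into N (must start by hour 19, minus 3-hour gap → hour 16); so L must finish by hour 16 and therefore start by hour 12.
Q must finish in time for L (must start by hour 12); N (must start by hour 19); P (must start by hour 22). The tightest is hour 12, so Q must start by 12 − 1 = hour 11.

11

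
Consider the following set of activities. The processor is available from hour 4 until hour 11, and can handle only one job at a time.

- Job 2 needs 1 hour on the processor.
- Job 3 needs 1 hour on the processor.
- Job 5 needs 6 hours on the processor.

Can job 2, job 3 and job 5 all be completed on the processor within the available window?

The processor window is 11 − 4 = 7 hours.
Running back to back, the jobs need 1 + 1 + 6 = 8 hours on the processor.
Since 8 > 7, they cannot all fit.

No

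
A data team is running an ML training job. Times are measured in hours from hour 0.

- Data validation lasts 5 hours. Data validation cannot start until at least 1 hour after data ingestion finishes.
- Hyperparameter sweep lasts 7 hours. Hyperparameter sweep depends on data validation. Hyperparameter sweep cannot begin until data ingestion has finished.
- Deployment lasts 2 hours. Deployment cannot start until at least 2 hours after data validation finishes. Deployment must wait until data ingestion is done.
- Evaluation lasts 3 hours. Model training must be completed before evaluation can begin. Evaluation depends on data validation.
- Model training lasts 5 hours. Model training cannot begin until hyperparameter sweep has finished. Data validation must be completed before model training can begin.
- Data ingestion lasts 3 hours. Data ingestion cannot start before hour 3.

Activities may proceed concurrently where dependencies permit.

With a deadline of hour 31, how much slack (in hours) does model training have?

4

After its own release at hour 3, data ingestion can start at hour 3 and finishes at hour 6.
Data validation waits on data ingestion (finishes hour 6, plus 1-hour gap → hour 7), so it starts at hour 7 and finishes at 7 + 5 = hour 12.
Hyperparameter sweep has to wait for data validation (finishes hour 12); data ingestion (finishes hour 6). The latest of these is hour 12, so hyperparameter sweep runs hour 12 to 12 + 7 = hour 19.
For model training: hyperparameter sweep (finishes hour 19); data validation (finishes hour 12). Taking the maximum gives a start of hour 19, and it finishes at 19 + 5 = hour 24.

Working backward from the deadline:
Evaluation must finish by hour 31; it takes 3 hours, so it must start by 31 − 3 = hour 28.
Model training must finish before evaluation (must start by hour 28). With a 5-hour duration, model training must start by 28 − 5 = hour 23.
So model training can start as early as hour 19 and as late as hour 23, giving 23 − 19 = 4 hours of slack.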